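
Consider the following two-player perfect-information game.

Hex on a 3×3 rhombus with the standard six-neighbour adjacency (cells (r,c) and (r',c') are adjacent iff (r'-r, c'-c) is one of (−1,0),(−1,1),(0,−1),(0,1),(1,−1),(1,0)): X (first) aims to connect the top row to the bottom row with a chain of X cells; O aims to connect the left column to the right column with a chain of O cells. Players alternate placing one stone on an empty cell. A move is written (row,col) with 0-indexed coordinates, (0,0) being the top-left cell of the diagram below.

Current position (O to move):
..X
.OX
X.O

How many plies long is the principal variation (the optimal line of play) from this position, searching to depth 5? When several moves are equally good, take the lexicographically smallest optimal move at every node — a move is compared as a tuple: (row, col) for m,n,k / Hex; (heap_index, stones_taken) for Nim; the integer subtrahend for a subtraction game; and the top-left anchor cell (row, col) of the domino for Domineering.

ply 1, O at ..X/.OX/X.O | (0,0)=-1→O.X/.OX/X.O*; (0,1)=-1→.OX/.OX/X.O; (1,0)=-1→..X/OOX/X.O; (2,1)=-1→..X/.OX/XOO
ply 2, X at O.X/.OX/X.O | (0,1)=+1→OXX/.OX/X.O*; (1,0)=+1→O.X/XOX/X.O; (2,1)=+1→O.X/.OX/XXO
ply 3, O at OXX/.OX/X.O | (1,0)=-1→OXX/OOX/X.O*; (2,1)=-1→OXX/.OX/XOO
ply 4, X at OXX/OOX/X.O | (2,1)=+1→OXX/OOX/XXO*
ply 5: OXX/OOX/XXO is terminal -1 (O); from ..X/.OX/X.O depth 5

PV length from [..X/.OX/X.O]: 4 plies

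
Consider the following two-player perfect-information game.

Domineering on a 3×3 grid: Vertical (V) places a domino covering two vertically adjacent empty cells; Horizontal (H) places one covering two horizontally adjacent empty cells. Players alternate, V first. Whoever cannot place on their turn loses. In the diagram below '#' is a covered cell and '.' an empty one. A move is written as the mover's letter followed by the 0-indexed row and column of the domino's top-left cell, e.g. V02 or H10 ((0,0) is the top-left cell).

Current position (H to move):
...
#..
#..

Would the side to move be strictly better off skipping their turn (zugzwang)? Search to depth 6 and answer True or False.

zugzwang(.../#../#.., H) = False

ply 1, H at .../#../#.. | H00=-1→##./#../#..; H01=-1→.##/#../#..; H11=+1→.../###/#..*; H21=-1→.../#../###
ply 2: .../###/#.. is terminal -1 (V); from .../#../#.. depth 6
if H skipped the turn, V would face:
~ ply 1, V at .../#../#.. | V01=+1→.#./##./#..*; V02=+1→..#/#.#/#..; V11=+1→.../##./##.; V12=+1→.../#.#/#.#
~ ply 2, H at .#./##./#.. | H21=-1→.#./##./###*
~ ply 3, V at .#./##./### | V02=+1→.##/###/###*
~ ply 4: .##/###/### is terminal -1 (H); from .../#../#.. depth 6
compare (H): move=+1 vs pass=-1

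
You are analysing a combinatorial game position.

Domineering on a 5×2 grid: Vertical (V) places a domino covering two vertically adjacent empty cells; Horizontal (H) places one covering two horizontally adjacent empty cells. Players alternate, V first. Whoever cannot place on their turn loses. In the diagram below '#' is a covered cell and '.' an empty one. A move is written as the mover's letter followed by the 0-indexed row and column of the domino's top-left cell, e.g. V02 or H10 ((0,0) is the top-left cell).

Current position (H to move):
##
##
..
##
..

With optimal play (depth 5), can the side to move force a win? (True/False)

ply 1, H at ##/##/../##/.. | H20=+1→##/##/##/##/..*; H40=+1→##/##/../##/##
ply 2: ##/##/##/##/.. is terminal -1 (V); from ##/##/../##/.. depth 5

H winning at [##/##/../##/..]: True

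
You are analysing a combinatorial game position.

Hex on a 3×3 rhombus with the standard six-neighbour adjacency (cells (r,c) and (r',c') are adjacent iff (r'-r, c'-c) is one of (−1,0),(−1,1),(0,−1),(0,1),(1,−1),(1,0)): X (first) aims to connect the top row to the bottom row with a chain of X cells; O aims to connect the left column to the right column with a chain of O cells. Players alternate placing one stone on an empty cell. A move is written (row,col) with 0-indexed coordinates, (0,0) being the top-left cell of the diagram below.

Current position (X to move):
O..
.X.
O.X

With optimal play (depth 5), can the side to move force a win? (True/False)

X winning at [O../.X./O.X]: True

p1 X@[O../.X./O.X]: (0,1)[OX./.X./O.X]+1* (0,2)[O.X/.X./O.X]+1 (1,0)[O../XX./O.X]+1 (1,2)[O../.XX/O.X]+1 (2,1)[O../.X./OXX]+1
p2 O@[OX./.X./O.X]: (0,2)[OXO/.X./O.X]-1* (1,0)[OX./OX./O.X]-1 (1,2)[OX./.XO/O.X]-1 (2,1)[OX./.X./OOX]-1
p3 X@[OXO/.X./O.X]: (1,0)[OXO/XX./O.X]+1* (1,2)[OXO/.XX/O.X]+1 (2,1)[OXO/.X./OXX]+1
p4 O@[OXO/XX./O.X]: (1,2)[OXO/XXO/O.X]-1* (2,1)[OXO/XX./OOX]-1
p5 X@[OXO/XXO/O.X]: (2,1)[OXO/XXO/OXX]+1*
p6 O@[OXO/XXO/OXX] terminal -1; root [O../.X./O.X] d5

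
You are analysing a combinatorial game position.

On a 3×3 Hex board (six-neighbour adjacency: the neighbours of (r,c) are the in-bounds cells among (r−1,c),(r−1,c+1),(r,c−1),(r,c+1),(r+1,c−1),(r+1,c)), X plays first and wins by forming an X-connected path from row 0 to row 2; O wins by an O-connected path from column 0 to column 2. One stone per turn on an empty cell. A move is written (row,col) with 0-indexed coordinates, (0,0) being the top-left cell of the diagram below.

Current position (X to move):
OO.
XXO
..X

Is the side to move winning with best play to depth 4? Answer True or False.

p1 X@[OO./XXO/..X]: (0,2)[OOX/XXO/..X]+1* (2,0)[OO./XXO/X.X]-1 (2,1)[OO./XXO/.XX]-1
p2 O@[OOX/XXO/..X]: (2,0)[OOX/XXO/O.X]-1* (2,1)[OOX/XXO/.OX]-1
p3 X@[OOX/XXO/O.X]: (2,1)[OOX/XXO/OXX]+1*
p4 O@[OOX/XXO/OXX] terminal -1; root [OO./XXO/..X] d4

X winning at [OO./XXO/..X]: True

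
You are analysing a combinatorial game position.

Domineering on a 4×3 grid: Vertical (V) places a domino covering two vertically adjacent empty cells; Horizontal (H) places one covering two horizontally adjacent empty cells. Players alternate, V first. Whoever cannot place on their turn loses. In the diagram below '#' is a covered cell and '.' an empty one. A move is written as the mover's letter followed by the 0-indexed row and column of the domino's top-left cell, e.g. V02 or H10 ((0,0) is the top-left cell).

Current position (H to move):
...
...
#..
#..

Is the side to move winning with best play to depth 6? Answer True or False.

ply 1, H at .../.../#../#.. | H00=-1→##./.../#../#..*; H01=-1→.##/.../#../#..; H10=-1→.../##./#../#..; H11=-1→.../.##/#../#..; H21=-1→.../.../###/#..; H31=-1→.../.../#../###
ply 2, V at ##./.../#../#.. | V02=-1→###/..#/#../#..; V11=+1→##./.#./##./#..*; V12=+1→##./..#/#.#/#..; V21=+1→##./.../##./##.; V22=+1→##./.../#.#/#.#
ply 3, H at ##./.#./##./#.. | H31=-1→##./.#./##./###*
ply 4, V at ##./.#./##./### | V02=+1→###/.##/##./###*; V12=+1→##./.##/###/###
ply 5: ###/.##/##./### is terminal -1 (H); from .../.../#../#.. depth 6

H winning at [.../.../#../#..]: False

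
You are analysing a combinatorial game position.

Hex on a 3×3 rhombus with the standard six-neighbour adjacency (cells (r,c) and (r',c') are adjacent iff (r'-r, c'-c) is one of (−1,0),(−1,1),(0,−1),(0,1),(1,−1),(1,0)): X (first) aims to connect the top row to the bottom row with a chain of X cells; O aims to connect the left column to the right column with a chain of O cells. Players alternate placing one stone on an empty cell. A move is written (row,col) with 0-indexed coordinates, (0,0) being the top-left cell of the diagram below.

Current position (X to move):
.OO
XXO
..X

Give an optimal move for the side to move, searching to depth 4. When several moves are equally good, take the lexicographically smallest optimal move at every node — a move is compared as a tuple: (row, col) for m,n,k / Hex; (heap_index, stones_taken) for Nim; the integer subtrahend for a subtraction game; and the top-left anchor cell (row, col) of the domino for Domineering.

ply 1, X at .OO/XXO/..X | (0,0)=+1→XOO/XXO/..X*; (2,0)=-1→.OO/XXO/X.X; (2,1)=-1→.OO/XXO/.XX
ply 2, O at XOO/XXO/..X | (2,0)=-1→XOO/XXO/O.X*; (2,1)=-1→XOO/XXO/.OX
ply 3, X at XOO/XXO/O.X | (2,1)=+1→XOO/XXO/OXX*
ply 4: XOO/XXO/OXX is terminal -1 (O); from .OO/XXO/..X depth 4

X's best at [.OO/XXO/..X]: (0,0)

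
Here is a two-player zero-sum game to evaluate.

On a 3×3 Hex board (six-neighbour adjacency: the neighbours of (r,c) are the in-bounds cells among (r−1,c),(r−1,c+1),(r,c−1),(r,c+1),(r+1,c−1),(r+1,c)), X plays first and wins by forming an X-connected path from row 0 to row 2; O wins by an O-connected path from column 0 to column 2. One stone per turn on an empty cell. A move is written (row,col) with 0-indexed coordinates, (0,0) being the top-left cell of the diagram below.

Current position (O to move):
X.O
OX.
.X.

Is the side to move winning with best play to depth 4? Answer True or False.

O winning at [X.O/OX./.X.]: True

ply 1, O at X.O/OX./.X. | (0,1)=+1→XOO/OX./.X.*; (1,2)=-1→X.O/OXO/.X.; (2,0)=-1→X.O/OX./OX.; (2,2)=-1→X.O/OX./.XO
ply 2: XOO/OX./.X. is terminal -1 (X); from X.O/OX./.X. depth 4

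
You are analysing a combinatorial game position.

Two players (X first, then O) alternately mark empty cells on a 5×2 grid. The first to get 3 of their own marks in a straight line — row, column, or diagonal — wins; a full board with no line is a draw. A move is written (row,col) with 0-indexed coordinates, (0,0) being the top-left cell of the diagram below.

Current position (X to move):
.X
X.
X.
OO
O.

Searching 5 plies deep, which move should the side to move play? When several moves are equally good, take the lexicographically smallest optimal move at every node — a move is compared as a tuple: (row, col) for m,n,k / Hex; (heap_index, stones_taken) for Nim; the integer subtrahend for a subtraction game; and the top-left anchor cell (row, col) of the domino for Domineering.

X's best at [.X/X./X./OO/O.]: (0,0)

[.X/X./X./OO/O.] X move#1: (0,0):+1/XX/X./X./OO/O.*, (1,1):+1/.X/XX/X./OO/O., (2,1):+1/.X/X./XX/OO/O., (4,1):+0/.X/X./X./OO/OX
[XX/X./X./OO/O.] end (terminal -1, O#2); searched .X/X./X./OO/O. to 5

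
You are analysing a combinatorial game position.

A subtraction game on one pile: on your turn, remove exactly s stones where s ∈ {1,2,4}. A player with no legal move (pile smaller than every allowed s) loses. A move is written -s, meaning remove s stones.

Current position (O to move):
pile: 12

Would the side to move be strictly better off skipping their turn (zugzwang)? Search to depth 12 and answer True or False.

zugzwang(12, O) = True

ply 1, O at 12 | -1=-1→11*; -2=-1→10; -4=-1→8
ply 2, X at 11 | -1=-1→10; -2=+1→9*; -4=-1→7
ply 3, O at 9 | -1=-1→8*; -2=-1→7; -4=-1→5
ply 4, X at 8 | -1=-1→7; -2=+1→6*; -4=-1→4
ply 5, O at 6 | -1=-1→5*; -2=-1→4; -4=-1→2
ply 6, X at 5 | -1=-1→4; -2=+1→3*; -4=-1→1
ply 7, O at 3 | -1=-1→2*; -2=-1→1
ply 8, X at 2 | -1=-1→1; -2=+1→0*
ply 9: 0 is terminal -1 (O); from 12 depth 12
pass branch (X moves first from the same position):
  | ply 1, X at 12 | -1=-1→11*; -2=-1→10; -4=-1→8
  | ply 2, O at 11 | -1=-1→10; -2=+1→9*; -4=-1→7
  | ply 3, X at 9 | -1=-1→8*; -2=-1→7; -4=-1→5
  | ply 4, O at 8 | -1=-1→7; -2=+1→6*; -4=-1→4
  | ply 5, X at 6 | -1=-1→5*; -2=-1→4; -4=-1→2
  | ply 6, O at 5 | -1=-1→4; -2=+1→3*; -4=-1→1
  | ply 7, X at 3 | -1=-1→2*; -2=-1→1
  | ply 8, O at 2 | -1=-1→1; -2=+1→0*
  | ply 9: 0 is terminal -1 (X); from 12 depth 12
O moving scores -1; O passing scores +1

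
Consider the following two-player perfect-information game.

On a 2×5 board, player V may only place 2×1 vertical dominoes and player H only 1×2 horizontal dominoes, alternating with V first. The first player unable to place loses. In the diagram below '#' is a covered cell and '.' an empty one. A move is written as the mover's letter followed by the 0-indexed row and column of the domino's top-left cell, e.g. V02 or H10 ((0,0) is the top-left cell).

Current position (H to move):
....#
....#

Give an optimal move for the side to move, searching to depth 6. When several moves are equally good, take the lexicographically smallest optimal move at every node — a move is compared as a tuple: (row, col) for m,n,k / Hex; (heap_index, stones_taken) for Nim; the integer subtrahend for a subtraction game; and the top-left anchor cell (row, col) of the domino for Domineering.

[....#/....#] H move#1: H00:-1/##..#/....#, H01:+1/.##.#/....#*, H02:-1/..###/....#, H10:-1/....#/##..#, H11:+1/....#/.##.#, H12:-1/....#/..###
[.##.#/....#] V move#2: V00:-1/###.#/#...#*, V03:-1/.####/...##
[###.#/#...#] H move#3: H11:-1/###.#/###.#, H12:+1/###.#/#.###*
[###.#/#.###] end (terminal -1, V#4); searched ....#/....# to 6

H's best at [....#/....#]: H01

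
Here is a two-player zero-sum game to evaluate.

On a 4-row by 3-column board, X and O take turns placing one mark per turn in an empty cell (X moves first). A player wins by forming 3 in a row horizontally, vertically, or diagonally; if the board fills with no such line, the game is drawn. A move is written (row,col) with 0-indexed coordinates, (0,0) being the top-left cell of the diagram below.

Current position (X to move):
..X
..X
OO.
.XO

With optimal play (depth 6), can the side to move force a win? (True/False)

X winning at [..X/..X/OO./.XO]: True

ply 1, X at ..X/..X/OO./.XO | (0,0)=-1→X.X/..X/OO./.XO; (0,1)=-1→.XX/..X/OO./.XO; (1,0)=-1→..X/X.X/OO./.XO; (1,1)=-1→..X/.XX/OO./.XO; (2,2)=+1→..X/..X/OOX/.XO*; (3,0)=-1→..X/..X/OO./XXO
ply 2: ..X/..X/OOX/.XO is terminal -1 (O); from ..X/..X/OO./.XO depth 6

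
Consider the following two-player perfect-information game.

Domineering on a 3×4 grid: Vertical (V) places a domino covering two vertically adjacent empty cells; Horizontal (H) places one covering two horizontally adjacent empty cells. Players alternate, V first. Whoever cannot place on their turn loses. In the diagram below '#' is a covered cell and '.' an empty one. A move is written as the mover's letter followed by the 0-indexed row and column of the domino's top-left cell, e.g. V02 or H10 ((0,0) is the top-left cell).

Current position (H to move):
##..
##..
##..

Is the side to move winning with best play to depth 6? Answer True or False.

ply 1, H at ##../##../##.. | H02=-1→####/##../##..; H12=+1→##../####/##..*; H22=-1→##../##../####
ply 2: ##../####/##.. is terminal -1 (V); from ##../##../##.. depth 6

H winning at [##../##../##..]: True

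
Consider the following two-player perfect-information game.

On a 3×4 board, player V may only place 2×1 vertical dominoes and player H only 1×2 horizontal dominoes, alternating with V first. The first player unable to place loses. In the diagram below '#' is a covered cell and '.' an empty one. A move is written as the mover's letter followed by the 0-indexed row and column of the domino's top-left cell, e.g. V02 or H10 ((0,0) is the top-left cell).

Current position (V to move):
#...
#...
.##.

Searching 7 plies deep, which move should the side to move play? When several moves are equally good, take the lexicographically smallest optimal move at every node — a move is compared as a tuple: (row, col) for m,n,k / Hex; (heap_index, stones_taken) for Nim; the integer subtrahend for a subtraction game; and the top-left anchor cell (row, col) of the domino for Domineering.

V's best at [#.../#.../.##.]: V02

[#.../#.../.##.] V move#1: V01:-1/##../##../.##., V02:+1/#.#./#.#./.##.*, V03:-1/#..#/#..#/.##., V13:-1/#.../#..#/.###
[#.#./#.#./.##.] end (terminal -1, H#2); searched #.../#.../.##. to 7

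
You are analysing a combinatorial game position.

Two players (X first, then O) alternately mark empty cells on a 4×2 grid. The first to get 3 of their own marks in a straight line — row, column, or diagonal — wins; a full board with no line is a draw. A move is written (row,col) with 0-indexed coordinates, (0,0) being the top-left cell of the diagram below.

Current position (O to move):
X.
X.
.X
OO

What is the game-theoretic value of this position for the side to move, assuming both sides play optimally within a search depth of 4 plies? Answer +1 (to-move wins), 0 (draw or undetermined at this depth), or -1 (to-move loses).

value(X./X./.X/OO, O) = 0

p1 O@[X./X./.X/OO]: (0,1)[XO/X./.X/OO]-1 (1,1)[X./XO/.X/OO]-1 (2,0)[X./X./OX/OO]+0*
p2 X@[X./X./OX/OO]: (0,1)[XX/X./OX/OO]+0* (1,1)[X./XX/OX/OO]+0
p3 O@[XX/X./OX/OO]: (1,1)[XX/XO/OX/OO]+0*
p4 X@[XX/XO/OX/OO] terminal +0; root [X./X./.X/OO] d4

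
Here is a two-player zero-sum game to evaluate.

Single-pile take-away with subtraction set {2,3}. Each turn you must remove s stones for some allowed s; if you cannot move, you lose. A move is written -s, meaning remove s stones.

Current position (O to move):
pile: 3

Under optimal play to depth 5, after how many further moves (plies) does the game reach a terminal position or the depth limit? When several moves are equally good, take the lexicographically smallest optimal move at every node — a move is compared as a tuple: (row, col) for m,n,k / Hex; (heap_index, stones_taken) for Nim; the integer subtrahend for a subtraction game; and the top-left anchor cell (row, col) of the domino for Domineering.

PV length from [3]: 1 ply

ply 1, O at 3 | -2=+1→1*; -3=+1→0
ply 2: 1 is terminal -1 (X); from 3 depth 5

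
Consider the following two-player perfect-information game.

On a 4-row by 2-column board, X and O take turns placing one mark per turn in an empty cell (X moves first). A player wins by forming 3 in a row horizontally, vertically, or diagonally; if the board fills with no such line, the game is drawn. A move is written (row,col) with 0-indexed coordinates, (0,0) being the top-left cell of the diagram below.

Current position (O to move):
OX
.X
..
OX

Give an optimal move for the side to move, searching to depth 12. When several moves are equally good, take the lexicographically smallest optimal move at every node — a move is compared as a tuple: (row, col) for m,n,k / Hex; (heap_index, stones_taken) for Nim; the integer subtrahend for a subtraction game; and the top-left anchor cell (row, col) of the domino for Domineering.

O's best at [OX/.X/../OX]: (2,1)

p1 O@[OX/.X/../OX]: (1,0)[OX/OX/../OX]-1 (2,0)[OX/.X/O./OX]-1 (2,1)[OX/.X/.O/OX]+0*
p2 X@[OX/.X/.O/OX]: (1,0)[OX/XX/.O/OX]+0* (2,0)[OX/.X/XO/OX]+0
p3 O@[OX/XX/.O/OX]: (2,0)[OX/XX/OO/OX]+0*
p4 X@[OX/XX/OO/OX] terminal +0; root [OX/.X/../OX] d12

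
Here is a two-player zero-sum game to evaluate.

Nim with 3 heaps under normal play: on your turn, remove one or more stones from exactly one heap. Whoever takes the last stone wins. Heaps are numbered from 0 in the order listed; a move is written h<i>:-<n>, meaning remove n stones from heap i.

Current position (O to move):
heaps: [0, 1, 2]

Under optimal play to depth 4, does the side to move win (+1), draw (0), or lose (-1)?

value((0,1,2), O) = +1

ply 1, O at (0,1,2) | h1:-1=-1→(0,0,2); h2:-1=+1→(0,1,1)*; h2:-2=-1→(0,1,0)
ply 2, X at (0,1,1) | h1:-1=-1→(0,0,1)*; h2:-1=-1→(0,1,0)
ply 3, O at (0,0,1) | h2:-1=+1→(0,0,0)*
ply 4: (0,0,0) is terminal -1 (X); from (0,1,2) depth 4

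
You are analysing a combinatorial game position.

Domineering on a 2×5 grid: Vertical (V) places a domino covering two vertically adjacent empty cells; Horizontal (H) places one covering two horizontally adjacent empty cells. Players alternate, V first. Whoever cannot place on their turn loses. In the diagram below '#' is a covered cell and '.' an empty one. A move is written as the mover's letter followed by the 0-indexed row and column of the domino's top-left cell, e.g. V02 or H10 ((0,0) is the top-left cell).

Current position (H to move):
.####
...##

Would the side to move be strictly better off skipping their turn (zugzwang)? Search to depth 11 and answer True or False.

zugzwang(.####/...##, H) = False

[.####/...##] H move#1: H10:+1/.####/##.##*, H11:-1/.####/.####
[.####/##.##] end (terminal -1, V#2); searched .####/...## to 11
suppose H passes — search the same position with V to move:
pass> [.####/...##] V move#1: V00:-1/#####/#..##*
pass> [#####/#..##] H move#2: H11:+1/#####/#####*
pass> [#####/#####] end (terminal -1, V#3); searched .####/...## to 11
for H: play +1, pass +1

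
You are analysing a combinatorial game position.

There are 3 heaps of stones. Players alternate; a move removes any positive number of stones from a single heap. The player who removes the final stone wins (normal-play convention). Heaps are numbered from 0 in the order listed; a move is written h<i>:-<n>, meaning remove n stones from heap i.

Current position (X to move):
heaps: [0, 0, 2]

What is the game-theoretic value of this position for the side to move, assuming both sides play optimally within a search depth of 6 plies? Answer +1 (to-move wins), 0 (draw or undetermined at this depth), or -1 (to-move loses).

value((0,0,2), X) = +1

p1 X@[(0,0,2)]: h2:-1[(0,0,1)]-1 h2:-2[(0,0,0)]+1*
p2 O@[(0,0,0)] terminal -1; root [(0,0,2)] d6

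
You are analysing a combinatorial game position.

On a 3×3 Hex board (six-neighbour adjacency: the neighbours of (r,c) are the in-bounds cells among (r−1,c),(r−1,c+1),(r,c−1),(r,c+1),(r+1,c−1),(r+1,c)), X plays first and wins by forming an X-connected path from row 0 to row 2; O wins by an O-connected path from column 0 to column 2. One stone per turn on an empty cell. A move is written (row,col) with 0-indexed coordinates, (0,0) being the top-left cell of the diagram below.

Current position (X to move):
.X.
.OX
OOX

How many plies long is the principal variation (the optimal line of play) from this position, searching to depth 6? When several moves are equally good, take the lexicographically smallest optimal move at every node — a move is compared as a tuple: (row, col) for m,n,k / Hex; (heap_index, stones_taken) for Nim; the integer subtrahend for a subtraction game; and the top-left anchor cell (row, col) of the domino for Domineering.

PV length from [.X./.OX/OOX]: 1 ply

ply 1, X at .X./.OX/OOX | (0,0)=-1→XX./.OX/OOX; (0,2)=+1→.XX/.OX/OOX*; (1,0)=-1→.X./XOX/OOX
ply 2: .XX/.OX/OOX is terminal -1 (O); from .X./.OX/OOX depth 6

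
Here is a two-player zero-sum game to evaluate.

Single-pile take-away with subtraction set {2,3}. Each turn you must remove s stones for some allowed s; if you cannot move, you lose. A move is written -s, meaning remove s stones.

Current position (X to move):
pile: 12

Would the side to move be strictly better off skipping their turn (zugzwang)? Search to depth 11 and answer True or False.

[12] X move#1: -2:+1/10*, -3:-1/9
[10] O move#2: -2:-1/8*, -3:-1/7
[8] X move#3: -2:+1/6*, -3:+1/5
[6] O move#4: -2:-1/4*, -3:-1/3
[4] X move#5: -2:-1/2, -3:+1/1*
[1] end (terminal -1, O#6); searched 12 to 11
pass branch (O moves first from the same position):
  | [12] O move#1: -2:+1/10*, -3:-1/9
  | [10] X move#2: -2:-1/8*, -3:-1/7
  | [8] O move#3: -2:+1/6*, -3:+1/5
  | [6] X move#4: -2:-1/4*, -3:-1/3
  | [4] O move#5: -2:-1/2, -3:+1/1*
  | [1] end (terminal -1, X#6); searched 12 to 11
X moving scores +1; X passing scores -1

zugzwang(12, X) = False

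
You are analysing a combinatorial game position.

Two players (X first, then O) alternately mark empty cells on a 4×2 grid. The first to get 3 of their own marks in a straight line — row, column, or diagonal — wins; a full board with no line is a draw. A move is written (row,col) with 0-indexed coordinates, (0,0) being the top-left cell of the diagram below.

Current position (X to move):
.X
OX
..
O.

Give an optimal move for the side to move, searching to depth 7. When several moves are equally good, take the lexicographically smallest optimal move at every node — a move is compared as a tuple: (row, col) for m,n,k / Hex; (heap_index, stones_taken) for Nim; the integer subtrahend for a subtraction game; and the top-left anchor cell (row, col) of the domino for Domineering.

X's best at [.X/OX/../O.]: (2,1)

ply 1, X at .X/OX/../O. | (0,0)=-1→XX/OX/../O.; (2,0)=+0→.X/OX/X./O.; (2,1)=+1→.X/OX/.X/O.*; (3,1)=-1→.X/OX/../OX
ply 2: .X/OX/.X/O. is terminal -1 (O); from .X/OX/../O. depth 7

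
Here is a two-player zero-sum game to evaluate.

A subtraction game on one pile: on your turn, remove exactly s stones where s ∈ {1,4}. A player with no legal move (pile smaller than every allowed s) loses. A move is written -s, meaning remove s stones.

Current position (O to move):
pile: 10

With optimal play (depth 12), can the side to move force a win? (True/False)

[10] O move#1: -1:-1/9*, -4:-1/6
[9] X move#2: -1:-1/8, -4:+1/5*
[5] O move#3: -1:-1/4*, -4:-1/1
[4] X move#4: -1:-1/3, -4:+1/0*
[0] end (terminal -1, O#5); searched 10 to 12

O winning at [10]: False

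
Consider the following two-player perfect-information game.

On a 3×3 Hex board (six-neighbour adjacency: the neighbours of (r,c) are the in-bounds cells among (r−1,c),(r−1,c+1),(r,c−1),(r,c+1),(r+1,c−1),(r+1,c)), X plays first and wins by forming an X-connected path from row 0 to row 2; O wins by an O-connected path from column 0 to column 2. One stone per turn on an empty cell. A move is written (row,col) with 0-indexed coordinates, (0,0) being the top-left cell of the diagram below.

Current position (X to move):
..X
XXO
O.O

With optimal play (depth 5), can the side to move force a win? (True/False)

X winning at [..X/XXO/O.O]: True

[..X/XXO/O.O] X move#1: (0,0):-1/X.X/XXO/O.O, (0,1):-1/.XX/XXO/O.O, (2,1):+1/..X/XXO/OXO*
[..X/XXO/OXO] end (terminal -1, O#2); searched ..X/XXO/O.O to 5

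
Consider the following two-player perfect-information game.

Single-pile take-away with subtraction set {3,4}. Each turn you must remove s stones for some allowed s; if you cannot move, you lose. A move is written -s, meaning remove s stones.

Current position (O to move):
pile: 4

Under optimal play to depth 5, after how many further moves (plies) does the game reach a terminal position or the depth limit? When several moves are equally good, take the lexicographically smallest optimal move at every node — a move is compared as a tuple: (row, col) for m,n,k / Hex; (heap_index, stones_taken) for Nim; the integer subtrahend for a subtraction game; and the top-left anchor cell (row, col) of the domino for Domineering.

PV length from [4]: 1 ply

p1 O@[4]: -3[1]+1* -4[0]+1
p2 X@[1] terminal -1; root [4] d5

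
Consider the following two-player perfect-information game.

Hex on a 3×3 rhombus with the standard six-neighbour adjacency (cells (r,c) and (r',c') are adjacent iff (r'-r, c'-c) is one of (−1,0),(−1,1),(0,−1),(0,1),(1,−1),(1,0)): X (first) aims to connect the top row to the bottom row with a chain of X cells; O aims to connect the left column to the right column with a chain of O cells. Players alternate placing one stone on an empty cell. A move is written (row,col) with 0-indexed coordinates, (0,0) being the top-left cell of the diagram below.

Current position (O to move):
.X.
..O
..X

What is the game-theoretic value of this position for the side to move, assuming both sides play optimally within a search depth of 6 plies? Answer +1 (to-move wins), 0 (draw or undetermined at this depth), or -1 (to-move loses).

value(.X./..O/..X, O) = +1

ply 1, O at .X./..O/..X | (0,0)=-1→OX./..O/..X; (0,2)=-1→.XO/..O/..X; (1,0)=-1→.X./O.O/..X; (1,1)=+1→.X./.OO/..X*; (2,0)=+1→.X./..O/O.X; (2,1)=-1→.X./..O/.OX
ply 2, X at .X./.OO/..X | (0,0)=-1→XX./.OO/..X*; (0,2)=-1→.XX/.OO/..X; (1,0)=-1→.X./XOO/..X; (2,0)=-1→.X./.OO/X.X; (2,1)=-1→.X./.OO/.XX
ply 3, O at XX./.OO/..X | (0,2)=+1→XXO/.OO/..X*; (1,0)=+1→XX./OOO/..X; (2,0)=+1→XX./.OO/O.X; (2,1)=+1→XX./.OO/.OX
ply 4, X at XXO/.OO/..X | (1,0)=-1→XXO/XOO/..X*; (2,0)=-1→XXO/.OO/X.X; (2,1)=-1→XXO/.OO/.XX
ply 5, O at XXO/XOO/..X | (2,0)=+1→XXO/XOO/O.X*; (2,1)=-1→XXO/XOO/.OX
ply 6: XXO/XOO/O.X is terminal -1 (X); from .X./..O/..X depth 6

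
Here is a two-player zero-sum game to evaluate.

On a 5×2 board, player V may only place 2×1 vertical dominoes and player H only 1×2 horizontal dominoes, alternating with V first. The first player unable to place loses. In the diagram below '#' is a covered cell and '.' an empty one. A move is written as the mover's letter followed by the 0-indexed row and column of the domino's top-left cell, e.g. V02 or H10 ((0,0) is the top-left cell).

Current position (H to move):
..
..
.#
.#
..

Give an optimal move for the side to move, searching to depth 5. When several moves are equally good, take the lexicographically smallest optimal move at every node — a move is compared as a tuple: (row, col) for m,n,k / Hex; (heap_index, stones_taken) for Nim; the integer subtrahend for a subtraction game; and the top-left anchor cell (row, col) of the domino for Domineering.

H's best at [../../.#/.#/..]: H00

p1 H@[../../.#/.#/..]: H00[##/../.#/.#/..]+1* H10[../##/.#/.#/..]+1 H40[../../.#/.#/##]-1
p2 V@[##/../.#/.#/..]: V10[##/#./##/.#/..]-1* V20[##/../##/##/..]-1 V30[##/../.#/##/#.]-1
p3 H@[##/#./##/.#/..]: H40[##/#./##/.#/##]+1*
p4 V@[##/#./##/.#/##] terminal -1; root [../../.#/.#/..] d5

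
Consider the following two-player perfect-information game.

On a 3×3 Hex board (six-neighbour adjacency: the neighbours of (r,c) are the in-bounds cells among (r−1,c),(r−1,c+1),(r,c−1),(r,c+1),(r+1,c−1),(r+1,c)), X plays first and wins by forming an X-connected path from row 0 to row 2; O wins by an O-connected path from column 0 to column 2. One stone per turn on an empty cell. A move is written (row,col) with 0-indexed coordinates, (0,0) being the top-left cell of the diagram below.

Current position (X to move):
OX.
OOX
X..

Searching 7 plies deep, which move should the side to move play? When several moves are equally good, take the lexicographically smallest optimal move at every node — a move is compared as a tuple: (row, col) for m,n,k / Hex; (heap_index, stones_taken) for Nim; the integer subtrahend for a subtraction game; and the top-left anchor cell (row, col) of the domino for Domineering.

X's best at [OX./OOX/X..]: (0,2)

[OX./OOX/X..] X move#1: (0,2):+1/OXX/OOX/X..*, (2,1):-1/OX./OOX/XX., (2,2):-1/OX./OOX/X.X
[OXX/OOX/X..] O move#2: (2,1):-1/OXX/OOX/XO.*, (2,2):-1/OXX/OOX/X.O
[OXX/OOX/XO.] X move#3: (2,2):+1/OXX/OOX/XOX*
[OXX/OOX/XOX] end (terminal -1, O#4); searched OX./OOX/X.. to 7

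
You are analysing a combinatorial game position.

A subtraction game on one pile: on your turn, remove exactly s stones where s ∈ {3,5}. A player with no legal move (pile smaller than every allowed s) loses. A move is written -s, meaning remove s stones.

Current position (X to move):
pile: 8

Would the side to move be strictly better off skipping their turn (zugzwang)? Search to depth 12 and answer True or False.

[8] X move#1: -3:-1/5*, -5:-1/3
[5] O move#2: -3:+1/2*, -5:+1/0
[2] end (terminal -1, X#3); searched 8 to 12
if X skipped the turn, O would face:
~ [8] O move#1: -3:-1/5*, -5:-1/3
~ [5] X move#2: -3:+1/2*, -5:+1/0
~ [2] end (terminal -1, O#3); searched 8 to 12
compare (X): move=-1 vs pass=+1

zugzwang(8, X) = True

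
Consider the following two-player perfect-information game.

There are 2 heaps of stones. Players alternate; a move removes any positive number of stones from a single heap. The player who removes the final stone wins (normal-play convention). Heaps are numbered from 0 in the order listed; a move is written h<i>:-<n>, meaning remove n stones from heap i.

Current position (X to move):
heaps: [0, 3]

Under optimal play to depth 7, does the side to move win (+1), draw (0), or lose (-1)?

[(0,3)] X move#1: h1:-1:-1/(0,2), h1:-2:-1/(0,1), h1:-3:+1/(0,0)*
[(0,0)] end (terminal -1, O#2); searched (0,3) to 7

value((0,3), X) = +1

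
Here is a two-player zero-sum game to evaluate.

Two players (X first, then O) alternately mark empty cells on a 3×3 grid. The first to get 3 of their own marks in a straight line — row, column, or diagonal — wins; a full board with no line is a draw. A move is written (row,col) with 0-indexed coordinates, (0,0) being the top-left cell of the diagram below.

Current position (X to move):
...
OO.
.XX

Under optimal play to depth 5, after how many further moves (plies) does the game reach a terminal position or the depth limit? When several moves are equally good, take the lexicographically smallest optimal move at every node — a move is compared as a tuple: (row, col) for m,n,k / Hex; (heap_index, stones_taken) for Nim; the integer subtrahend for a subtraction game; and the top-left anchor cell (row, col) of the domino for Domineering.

ply 1, X at .../OO./.XX | (0,0)=-1→X../OO./.XX; (0,1)=-1→.X./OO./.XX; (0,2)=-1→..X/OO./.XX; (1,2)=+1→.../OOX/.XX*; (2,0)=+1→.../OO./XXX
ply 2, O at .../OOX/.XX | (0,0)=-1→O../OOX/.XX*; (0,1)=-1→.O./OOX/.XX; (0,2)=-1→..O/OOX/.XX; (2,0)=-1→.../OOX/OXX
ply 3, X at O../OOX/.XX | (0,1)=-1→OX./OOX/.XX; (0,2)=+1→O.X/OOX/.XX*; (2,0)=+1→O../OOX/XXX
ply 4: O.X/OOX/.XX is terminal -1 (O); from .../OO./.XX depth 5

PV length from [.../OO./.XX]: 3 plies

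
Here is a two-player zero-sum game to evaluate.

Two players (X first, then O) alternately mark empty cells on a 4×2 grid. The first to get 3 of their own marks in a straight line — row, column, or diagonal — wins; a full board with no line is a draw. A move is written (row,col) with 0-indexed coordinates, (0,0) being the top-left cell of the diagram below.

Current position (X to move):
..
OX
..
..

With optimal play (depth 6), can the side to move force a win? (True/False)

X winning at [../OX/../..]: True

ply 1, X at ../OX/../.. | (0,0)=+0→X./OX/../..; (0,1)=+0→.X/OX/../..; (2,0)=+0→../OX/X./..; (2,1)=+1→../OX/.X/..*; (3,0)=+0→../OX/../X.; (3,1)=+0→../OX/../.X
ply 2, O at ../OX/.X/.. | (0,0)=-1→O./OX/.X/..*; (0,1)=-1→.O/OX/.X/..; (2,0)=-1→../OX/OX/..; (3,0)=-1→../OX/.X/O.; (3,1)=-1→../OX/.X/.O
ply 3, X at O./OX/.X/.. | (0,1)=+1→OX/OX/.X/..*; (2,0)=+1→O./OX/XX/..; (3,0)=-1→O./OX/.X/X.; (3,1)=+1→O./OX/.X/.X
ply 4: OX/OX/.X/.. is terminal -1 (O); from ../OX/../.. depth 6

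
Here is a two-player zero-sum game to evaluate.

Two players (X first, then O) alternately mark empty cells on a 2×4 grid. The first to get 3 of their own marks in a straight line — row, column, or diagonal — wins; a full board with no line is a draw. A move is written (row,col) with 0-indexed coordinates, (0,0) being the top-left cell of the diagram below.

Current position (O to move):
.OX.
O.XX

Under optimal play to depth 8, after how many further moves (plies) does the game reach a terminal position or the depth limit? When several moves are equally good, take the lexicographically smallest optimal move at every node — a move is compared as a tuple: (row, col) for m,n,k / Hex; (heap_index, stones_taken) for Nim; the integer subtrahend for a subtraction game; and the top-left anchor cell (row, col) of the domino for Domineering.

PV length from [.OX./O.XX]: 3 plies

[.OX./O.XX] O move#1: (0,0):-1/OOX./O.XX, (0,3):-1/.OXO/O.XX, (1,1):+0/.OX./OOXX*
[.OX./OOXX] X move#2: (0,0):+0/XOX./OOXX*, (0,3):+0/.OXX/OOXX
[XOX./OOXX] O move#3: (0,3):+0/XOXO/OOXX*
[XOXO/OOXX] end (terminal +0, X#4); searched .OX./O.XX to 8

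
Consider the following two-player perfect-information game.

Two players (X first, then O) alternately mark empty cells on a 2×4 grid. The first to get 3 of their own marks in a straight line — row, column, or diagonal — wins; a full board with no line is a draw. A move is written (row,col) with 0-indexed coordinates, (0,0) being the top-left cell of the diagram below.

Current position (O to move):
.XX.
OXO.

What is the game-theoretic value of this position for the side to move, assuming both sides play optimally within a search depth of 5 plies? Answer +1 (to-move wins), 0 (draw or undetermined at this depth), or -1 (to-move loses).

ply 1, O at .XX./OXO. | (0,0)=-1→OXX./OXO.*; (0,3)=-1→.XXO/OXO.; (1,3)=-1→.XX./OXOO
ply 2, X at OXX./OXO. | (0,3)=+1→OXXX/OXO.*; (1,3)=+0→OXX./OXOX
ply 3: OXXX/OXO. is terminal -1 (O); from .XX./OXO. depth 5

value(.XX./OXO., O) = -1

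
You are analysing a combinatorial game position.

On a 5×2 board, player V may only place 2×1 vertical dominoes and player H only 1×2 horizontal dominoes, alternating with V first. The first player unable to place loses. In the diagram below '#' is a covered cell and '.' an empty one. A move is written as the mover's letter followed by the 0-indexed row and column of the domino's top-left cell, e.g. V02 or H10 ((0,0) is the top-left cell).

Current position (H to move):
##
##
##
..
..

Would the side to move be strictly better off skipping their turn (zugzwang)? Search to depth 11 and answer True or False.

[##/##/##/../..] H move#1: H30:+1/##/##/##/##/..*, H40:+1/##/##/##/../##
[##/##/##/##/..] end (terminal -1, V#2); searched ##/##/##/../.. to 11
if H skipped the turn, V would face:
~ [##/##/##/../..] V move#1: V30:+1/##/##/##/#./#.*, V31:+1/##/##/##/.#/.#
~ [##/##/##/#./#.] end (terminal -1, H#2); searched ##/##/##/../.. to 11
compare (H): move=+1 vs pass=-1

zugzwang(##/##/##/../.., H) = False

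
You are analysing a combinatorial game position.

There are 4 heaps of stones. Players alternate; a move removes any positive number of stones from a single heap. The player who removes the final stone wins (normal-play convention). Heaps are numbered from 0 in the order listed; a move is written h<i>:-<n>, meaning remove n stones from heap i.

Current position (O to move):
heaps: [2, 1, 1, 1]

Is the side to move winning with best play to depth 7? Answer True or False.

p1 O@[(2,1,1,1)]: h0:-1[(1,1,1,1)]+1* h0:-2[(0,1,1,1)]-1 h1:-1[(2,0,1,1)]-1 h2:-1[(2,1,0,1)]-1 h3:-1[(2,1,1,0)]-1
p2 X@[(1,1,1,1)]: h0:-1[(0,1,1,1)]-1* h1:-1[(1,0,1,1)]-1 h2:-1[(1,1,0,1)]-1 h3:-1[(1,1,1,0)]-1
p3 O@[(0,1,1,1)]: h1:-1[(0,0,1,1)]+1* h2:-1[(0,1,0,1)]+1 h3:-1[(0,1,1,0)]+1
p4 X@[(0,0,1,1)]: h2:-1[(0,0,0,1)]-1* h3:-1[(0,0,1,0)]-1
p5 O@[(0,0,0,1)]: h3:-1[(0,0,0,0)]+1*
p6 X@[(0,0,0,0)] terminal -1; root [(2,1,1,1)] d7

O winning at [(2,1,1,1)]: True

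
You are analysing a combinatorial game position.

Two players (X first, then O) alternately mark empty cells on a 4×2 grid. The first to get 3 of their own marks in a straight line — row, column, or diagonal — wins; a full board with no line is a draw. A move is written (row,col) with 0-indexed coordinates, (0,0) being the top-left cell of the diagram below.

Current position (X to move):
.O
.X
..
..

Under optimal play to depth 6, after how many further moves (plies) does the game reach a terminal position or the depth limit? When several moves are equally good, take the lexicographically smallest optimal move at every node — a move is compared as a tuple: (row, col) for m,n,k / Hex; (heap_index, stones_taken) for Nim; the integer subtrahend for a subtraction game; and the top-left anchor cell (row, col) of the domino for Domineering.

PV length from [.O/.X/../..]: 6 plies

ply 1, X at .O/.X/../.. | (0,0)=+0→XO/.X/../..*; (1,0)=+0→.O/XX/../..; (2,0)=+0→.O/.X/X./..; (2,1)=+0→.O/.X/.X/..; (3,0)=+0→.O/.X/../X.; (3,1)=+0→.O/.X/../.X
ply 2, O at XO/.X/../.. | (1,0)=+0→XO/OX/../..*; (2,0)=+0→XO/.X/O./..; (2,1)=+0→XO/.X/.O/..; (3,0)=+0→XO/.X/../O.; (3,1)=+0→XO/.X/../.O
ply 3, X at XO/OX/../.. | (2,0)=+0→XO/OX/X./..*; (2,1)=+0→XO/OX/.X/..; (3,0)=+0→XO/OX/../X.; (3,1)=+0→XO/OX/../.X
ply 4, O at XO/OX/X./.. | (2,1)=+0→XO/OX/XO/..*; (3,0)=+0→XO/OX/X./O.; (3,1)=+0→XO/OX/X./.O
ply 5, X at XO/OX/XO/.. | (3,0)=+0→XO/OX/XO/X.*; (3,1)=+0→XO/OX/XO/.X
ply 6, O at XO/OX/XO/X. | (3,1)=+0→XO/OX/XO/XO*
ply 7: XO/OX/XO/XO is terminal +0 (X); from .O/.X/../.. depth 6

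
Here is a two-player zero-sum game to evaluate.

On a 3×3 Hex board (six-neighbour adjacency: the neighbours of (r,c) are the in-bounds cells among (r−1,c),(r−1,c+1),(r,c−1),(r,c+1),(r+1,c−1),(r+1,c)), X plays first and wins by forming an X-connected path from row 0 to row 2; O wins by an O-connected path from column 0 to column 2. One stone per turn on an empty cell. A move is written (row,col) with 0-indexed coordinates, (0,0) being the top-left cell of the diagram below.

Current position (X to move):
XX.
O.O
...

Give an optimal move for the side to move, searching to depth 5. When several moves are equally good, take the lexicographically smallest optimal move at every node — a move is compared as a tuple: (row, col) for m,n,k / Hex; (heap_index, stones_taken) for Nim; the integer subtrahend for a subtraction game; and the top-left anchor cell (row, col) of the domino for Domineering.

X's best at [XX./O.O/...]: (1,1)

ply 1, X at XX./O.O/... | (0,2)=-1→XXX/O.O/...; (1,1)=+1→XX./OXO/...*; (2,0)=-1→XX./O.O/X..; (2,1)=-1→XX./O.O/.X.; (2,2)=-1→XX./O.O/..X
ply 2, O at XX./OXO/... | (0,2)=-1→XXO/OXO/...*; (2,0)=-1→XX./OXO/O..; (2,1)=-1→XX./OXO/.O.; (2,2)=-1→XX./OXO/..O
ply 3, X at XXO/OXO/... | (2,0)=+1→XXO/OXO/X..*; (2,1)=+1→XXO/OXO/.X.; (2,2)=+1→XXO/OXO/..X
ply 4: XXO/OXO/X.. is terminal -1 (O); from XX./O.O/... depth 5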